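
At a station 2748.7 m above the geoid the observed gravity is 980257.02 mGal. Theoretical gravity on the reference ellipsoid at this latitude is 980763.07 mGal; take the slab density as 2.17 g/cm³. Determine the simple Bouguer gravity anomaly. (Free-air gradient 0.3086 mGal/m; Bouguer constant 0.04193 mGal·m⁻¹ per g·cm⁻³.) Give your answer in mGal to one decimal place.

Free-air correction = 0.3086 × 2748.7 = 848.25 mGal
Free-air anomaly = 980257.02 − 980763.07 + (848.25) = 342.20 mGal
Bouguer slab correction = 0.04193 × 2.17 × 2748.7 = 250.10 mGal
Simple Bouguer anomaly = 342.20 − (250.10) = 92.10 mGal

92.1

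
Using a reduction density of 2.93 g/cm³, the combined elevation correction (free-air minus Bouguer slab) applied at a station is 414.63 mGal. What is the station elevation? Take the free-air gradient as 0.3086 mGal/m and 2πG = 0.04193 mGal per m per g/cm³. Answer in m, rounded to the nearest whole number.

2232

Combined gradient = 0.3086 − 0.04193 × 2.93 = 0.1857451 mGal/m
h = 414.63 / 0.1857451 = 2232.25 m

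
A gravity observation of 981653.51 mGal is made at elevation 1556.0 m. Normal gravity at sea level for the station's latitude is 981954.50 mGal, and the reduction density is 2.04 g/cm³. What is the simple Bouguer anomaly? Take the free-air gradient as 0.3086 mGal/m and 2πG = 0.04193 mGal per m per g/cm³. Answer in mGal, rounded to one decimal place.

Free-air correction = 0.3086 × 1556.0 = 480.18 mGal
Free-air anomaly = 981653.51 − 981954.50 + (480.18) = 179.19 mGal
Bouguer slab correction = 0.04193 × 2.04 × 1556.0 = 133.10 mGal
Simple Bouguer anomaly = 179.19 − (133.10) = 46.09 mGal

46.1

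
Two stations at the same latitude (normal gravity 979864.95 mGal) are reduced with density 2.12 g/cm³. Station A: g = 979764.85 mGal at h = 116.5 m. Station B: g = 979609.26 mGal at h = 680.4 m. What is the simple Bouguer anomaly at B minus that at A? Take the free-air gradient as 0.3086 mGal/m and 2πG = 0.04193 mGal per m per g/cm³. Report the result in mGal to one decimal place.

Δg_SB(A) = 979764.85 − 979864.95 + 0.3086×116.5 − 0.04193×2.12×116.5 = -74.50 mGal
Δg_SB(B) = 979609.26 − 979864.95 + 0.3086×680.4 − 0.04193×2.12×680.4 = -106.20 mGal
Difference = -106.20 − (-74.50) = -31.70 mGal

-31.7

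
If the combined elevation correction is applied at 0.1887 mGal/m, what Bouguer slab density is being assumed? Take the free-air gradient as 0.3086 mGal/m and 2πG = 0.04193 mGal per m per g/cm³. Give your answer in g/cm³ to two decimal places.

2.86

0.1887 = 0.3086 − 0.04193 × ρ
ρ = (0.3086 − 0.1887) / 0.04193 = 2.86 g/cm³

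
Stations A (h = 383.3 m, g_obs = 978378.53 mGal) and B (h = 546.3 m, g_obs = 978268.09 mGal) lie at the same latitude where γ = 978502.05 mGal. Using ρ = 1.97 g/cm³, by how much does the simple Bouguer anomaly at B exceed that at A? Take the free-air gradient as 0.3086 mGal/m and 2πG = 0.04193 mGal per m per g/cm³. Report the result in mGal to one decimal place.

-73.6

Δg_SB(A) = 978378.53 − 978502.05 + 0.3086×383.3 − 0.04193×1.97×383.3 = -36.90 mGal
Δg_SB(B) = 978268.09 − 978502.05 + 0.3086×546.3 − 0.04193×1.97×546.3 = -110.50 mGal
Difference = -110.50 − (-36.90) = -73.60 mGal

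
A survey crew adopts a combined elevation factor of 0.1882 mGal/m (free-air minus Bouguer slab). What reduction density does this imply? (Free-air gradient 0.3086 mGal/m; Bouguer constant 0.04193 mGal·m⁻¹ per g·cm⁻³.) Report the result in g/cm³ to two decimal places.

0.1882 = 0.3086 − 0.04193 × ρ
ρ = (0.3086 − 0.1882) / 0.04193 = 2.87 g/cm³

2.87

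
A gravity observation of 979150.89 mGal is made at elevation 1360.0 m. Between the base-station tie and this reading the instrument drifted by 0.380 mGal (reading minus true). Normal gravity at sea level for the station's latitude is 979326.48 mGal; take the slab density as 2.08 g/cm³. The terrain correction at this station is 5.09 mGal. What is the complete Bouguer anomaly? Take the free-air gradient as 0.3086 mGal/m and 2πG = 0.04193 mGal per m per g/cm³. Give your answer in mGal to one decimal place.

130.2

Drift-corrected reading = 979150.89 − (0.380) = 979150.510 mGal
Free-air correction = 0.3086 × 1360.0 = 419.70 mGal
Free-air anomaly = 979150.510 − 979326.48 + (419.70) = 243.730 mGal
Bouguer slab correction = 0.04193 × 2.08 × 1360.0 = 118.61 mGal
Simple Bouguer anomaly = 243.730 − (118.61) = 125.120 mGal
Complete Bouguer anomaly = 125.120 + 5.09 = 130.210 mGal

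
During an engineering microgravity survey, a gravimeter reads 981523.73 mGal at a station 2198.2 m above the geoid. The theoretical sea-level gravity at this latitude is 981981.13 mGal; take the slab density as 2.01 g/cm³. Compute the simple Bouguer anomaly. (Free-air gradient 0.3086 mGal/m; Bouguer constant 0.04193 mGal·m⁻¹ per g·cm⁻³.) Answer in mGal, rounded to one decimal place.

35.7

Free-air correction = 0.3086 × 2198.2 = 678.36 mGal
Free-air anomaly = 981523.73 − 981981.13 + (678.36) = 220.96 mGal
Bouguer slab correction = 0.04193 × 2.01 × 2198.2 = 185.26 mGal
Simple Bouguer anomaly = 220.96 − (185.26) = 35.70 mGal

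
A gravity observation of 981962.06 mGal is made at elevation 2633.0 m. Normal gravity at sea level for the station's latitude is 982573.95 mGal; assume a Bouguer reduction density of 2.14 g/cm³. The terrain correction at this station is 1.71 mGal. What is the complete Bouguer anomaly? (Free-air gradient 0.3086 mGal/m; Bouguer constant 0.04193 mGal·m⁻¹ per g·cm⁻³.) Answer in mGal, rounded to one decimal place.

Free-air correction = 0.3086 × 2633.0 = 812.54 mGal
Free-air anomaly = 981962.06 − 982573.95 + (812.54) = 200.65 mGal
Bouguer slab correction = 0.04193 × 2.14 × 2633.0 = 236.26 mGal
Simple Bouguer anomaly = 200.65 − (236.26) = -35.61 mGal
Complete Bouguer anomaly = -35.61 + 1.71 = -33.90 mGal

-33.9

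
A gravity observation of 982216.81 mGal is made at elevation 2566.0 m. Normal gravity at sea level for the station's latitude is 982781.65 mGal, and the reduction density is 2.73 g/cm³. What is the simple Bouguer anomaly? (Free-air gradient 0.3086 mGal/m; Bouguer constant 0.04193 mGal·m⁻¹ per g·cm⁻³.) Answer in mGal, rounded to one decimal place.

-66.7

Free-air correction = 0.3086 × 2566.0 = 791.87 mGal
Free-air anomaly = 982216.81 − 982781.65 + (791.87) = 227.03 mGal
Bouguer slab correction = 0.04193 × 2.73 × 2566.0 = 293.73 mGal
Simple Bouguer anomaly = 227.03 − (293.73) = -66.70 mGal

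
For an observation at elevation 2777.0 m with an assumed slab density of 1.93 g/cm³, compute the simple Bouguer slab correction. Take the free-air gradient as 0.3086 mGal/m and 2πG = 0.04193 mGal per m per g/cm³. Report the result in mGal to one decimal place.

Bouguer slab correction = 0.04193 × 1.93 × 2777.0 = 224.7 mGal

224.7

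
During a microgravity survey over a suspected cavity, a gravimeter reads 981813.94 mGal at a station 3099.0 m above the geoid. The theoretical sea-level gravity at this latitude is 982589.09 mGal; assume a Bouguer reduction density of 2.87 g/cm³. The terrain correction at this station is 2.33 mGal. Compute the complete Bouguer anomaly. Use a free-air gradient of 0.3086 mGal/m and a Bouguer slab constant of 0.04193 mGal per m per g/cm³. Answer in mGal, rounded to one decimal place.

Free-air correction = 0.3086 × 3099.0 = 956.35 mGal
Free-air anomaly = 981813.94 − 982589.09 + (956.35) = 181.20 mGal
Bouguer slab correction = 0.04193 × 2.87 × 3099.0 = 372.93 mGal
Simple Bouguer anomaly = 181.20 − (372.93) = -191.73 mGal
Complete Bouguer anomaly = -191.73 + 2.33 = -189.40 mGal

-189.4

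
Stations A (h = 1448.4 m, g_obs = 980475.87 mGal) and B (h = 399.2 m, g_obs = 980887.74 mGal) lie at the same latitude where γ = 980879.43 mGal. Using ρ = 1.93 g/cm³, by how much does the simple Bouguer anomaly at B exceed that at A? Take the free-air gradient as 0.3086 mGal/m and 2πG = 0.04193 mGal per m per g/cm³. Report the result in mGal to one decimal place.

Δg_SB(A) = 980475.87 − 980879.43 + 0.3086×1448.4 − 0.04193×1.93×1448.4 = -73.80 mGal
Δg_SB(B) = 980887.74 − 980879.43 + 0.3086×399.2 − 0.04193×1.93×399.2 = 99.20 mGal
Difference = 99.20 − (-73.80) = 173.00 mGal

173.0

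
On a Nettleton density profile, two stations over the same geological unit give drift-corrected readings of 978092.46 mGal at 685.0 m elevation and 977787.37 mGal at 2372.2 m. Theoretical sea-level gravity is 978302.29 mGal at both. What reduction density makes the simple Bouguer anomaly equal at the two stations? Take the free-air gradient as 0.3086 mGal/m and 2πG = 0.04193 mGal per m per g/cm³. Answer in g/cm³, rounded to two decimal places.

Δg_obs = 977787.37 − 978092.46 = -305.09 mGal over Δh = 2372.2 − 685.0 = 1687.2 m
Equal Bouguer anomalies ⇒ Δg_obs + (0.3086 − 0.04193ρ)·Δh = 0
0.3086 − 0.04193ρ = −Δg_obs/Δh = 0.18083
ρ = (0.3086 − 0.18083) / 0.04193 = 3.05 g/cm³

3.05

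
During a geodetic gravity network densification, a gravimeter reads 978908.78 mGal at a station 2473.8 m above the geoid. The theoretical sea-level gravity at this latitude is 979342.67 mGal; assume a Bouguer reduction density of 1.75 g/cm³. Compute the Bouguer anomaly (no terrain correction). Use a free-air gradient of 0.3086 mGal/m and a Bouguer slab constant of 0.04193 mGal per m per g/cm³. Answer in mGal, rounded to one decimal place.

148.0

Free-air correction = 0.3086 × 2473.8 = 763.41 mGal
Free-air anomaly = 978908.78 − 979342.67 + (763.41) = 329.52 mGal
Bouguer slab correction = 0.04193 × 1.75 × 2473.8 = 181.52 mGal
Simple Bouguer anomaly = 329.52 − (181.52) = 148.00 mGal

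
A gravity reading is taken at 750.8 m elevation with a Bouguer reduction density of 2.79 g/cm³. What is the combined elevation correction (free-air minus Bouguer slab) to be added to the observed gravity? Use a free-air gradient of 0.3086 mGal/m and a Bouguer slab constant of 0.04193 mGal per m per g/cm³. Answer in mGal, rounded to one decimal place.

143.9

Combined gradient = 0.3086 − 0.04193 × 2.79 = 0.1916153 mGal/m
Combined elevation correction = 0.1916153 × 750.8 = 143.9 mGal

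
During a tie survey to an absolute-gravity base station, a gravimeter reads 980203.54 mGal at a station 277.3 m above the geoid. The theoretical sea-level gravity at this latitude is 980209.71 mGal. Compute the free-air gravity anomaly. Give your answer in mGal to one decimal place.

Free-air correction = 0.3086 × 277.3 = 85.57 mGal
Free-air anomaly = 980203.54 − 980209.71 + (85.57) = 79.40 mGal

79.4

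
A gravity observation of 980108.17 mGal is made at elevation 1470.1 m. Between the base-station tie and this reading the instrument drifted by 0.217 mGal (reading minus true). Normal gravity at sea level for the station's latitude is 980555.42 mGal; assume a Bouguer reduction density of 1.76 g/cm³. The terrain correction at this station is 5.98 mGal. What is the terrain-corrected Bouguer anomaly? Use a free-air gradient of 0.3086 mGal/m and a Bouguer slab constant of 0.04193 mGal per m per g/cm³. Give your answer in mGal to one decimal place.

Drift-corrected reading = 980108.17 − (0.217) = 980107.953 mGal
Free-air correction = 0.3086 × 1470.1 = 453.67 mGal
Free-air anomaly = 980107.953 − 980555.42 + (453.67) = 6.203 mGal
Bouguer slab correction = 0.04193 × 1.76 × 1470.1 = 108.49 mGal
Simple Bouguer anomaly = 6.203 − (108.49) = -102.287 mGal
Complete Bouguer anomaly = -102.287 + 5.98 = -96.307 mGal

-96.3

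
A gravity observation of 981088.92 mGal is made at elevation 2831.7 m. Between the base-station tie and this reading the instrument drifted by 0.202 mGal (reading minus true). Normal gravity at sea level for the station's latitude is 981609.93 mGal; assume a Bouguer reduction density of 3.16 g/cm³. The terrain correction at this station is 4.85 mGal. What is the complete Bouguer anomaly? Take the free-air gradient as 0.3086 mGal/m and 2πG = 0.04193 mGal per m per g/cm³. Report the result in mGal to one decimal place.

Drift-corrected reading = 981088.92 − (0.202) = 981088.718 mGal
Free-air correction = 0.3086 × 2831.7 = 873.86 mGal
Free-air anomaly = 981088.718 − 981609.93 + (873.86) = 352.648 mGal
Bouguer slab correction = 0.04193 × 3.16 × 2831.7 = 375.20 mGal
Simple Bouguer anomaly = 352.648 − (375.20) = -22.552 mGal
Complete Bouguer anomaly = -22.552 + 4.85 = -17.702 mGal

-17.7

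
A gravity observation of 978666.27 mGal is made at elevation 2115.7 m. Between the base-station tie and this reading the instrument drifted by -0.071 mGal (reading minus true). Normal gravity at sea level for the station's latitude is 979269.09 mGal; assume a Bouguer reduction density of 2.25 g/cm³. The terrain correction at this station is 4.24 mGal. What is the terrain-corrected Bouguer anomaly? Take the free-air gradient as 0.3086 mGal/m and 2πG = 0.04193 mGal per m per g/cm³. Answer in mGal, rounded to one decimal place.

-145.2

Drift-corrected reading = 978666.27 − (-0.071) = 978666.341 mGal
Free-air correction = 0.3086 × 2115.7 = 652.91 mGal
Free-air anomaly = 978666.341 − 979269.09 + (652.91) = 50.161 mGal
Bouguer slab correction = 0.04193 × 2.25 × 2115.7 = 199.60 mGal
Simple Bouguer anomaly = 50.161 − (199.60) = -149.439 mGal
Complete Bouguer anomaly = -149.439 + 4.24 = -145.199 mGal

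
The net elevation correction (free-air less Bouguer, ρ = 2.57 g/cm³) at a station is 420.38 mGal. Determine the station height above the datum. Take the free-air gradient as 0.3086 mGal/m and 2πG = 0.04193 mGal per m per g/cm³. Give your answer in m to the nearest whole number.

Combined gradient = 0.3086 − 0.04193 × 2.57 = 0.2008399 mGal/m
h = 420.38 / 0.2008399 = 2093.11 m

2093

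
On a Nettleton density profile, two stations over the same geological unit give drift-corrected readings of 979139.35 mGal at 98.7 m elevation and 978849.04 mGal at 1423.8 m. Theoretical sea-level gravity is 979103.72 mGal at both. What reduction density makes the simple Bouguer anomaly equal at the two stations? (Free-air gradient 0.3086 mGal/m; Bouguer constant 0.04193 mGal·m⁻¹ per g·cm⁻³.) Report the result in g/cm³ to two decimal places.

Δg_obs = 978849.04 − 979139.35 = -290.31 mGal over Δh = 1423.8 − 98.7 = 1325.1 m
Equal Bouguer anomalies ⇒ Δg_obs + (0.3086 − 0.04193ρ)·Δh = 0
0.3086 − 0.04193ρ = −Δg_obs/Δh = 0.21909
ρ = (0.3086 − 0.21909) / 0.04193 = 2.13 g/cm³

2.13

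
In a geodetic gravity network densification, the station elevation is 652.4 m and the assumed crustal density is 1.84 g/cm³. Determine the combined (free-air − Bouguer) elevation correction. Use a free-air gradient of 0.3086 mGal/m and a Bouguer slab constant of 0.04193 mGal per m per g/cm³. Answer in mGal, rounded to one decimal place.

151.0

Combined gradient = 0.3086 − 0.04193 × 1.84 = 0.2314488 mGal/m
Combined elevation correction = 0.2314488 × 652.4 = 151.0 mGal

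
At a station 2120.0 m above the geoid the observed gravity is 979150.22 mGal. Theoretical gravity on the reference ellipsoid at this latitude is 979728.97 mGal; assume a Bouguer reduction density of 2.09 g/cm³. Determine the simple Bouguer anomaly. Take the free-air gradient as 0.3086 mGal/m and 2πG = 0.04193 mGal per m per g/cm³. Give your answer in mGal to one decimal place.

-110.3

Free-air correction = 0.3086 × 2120.0 = 654.23 mGal
Free-air anomaly = 979150.22 − 979728.97 + (654.23) = 75.48 mGal
Bouguer slab correction = 0.04193 × 2.09 × 2120.0 = 185.78 mGal
Simple Bouguer anomaly = 75.48 − (185.78) = -110.30 mGal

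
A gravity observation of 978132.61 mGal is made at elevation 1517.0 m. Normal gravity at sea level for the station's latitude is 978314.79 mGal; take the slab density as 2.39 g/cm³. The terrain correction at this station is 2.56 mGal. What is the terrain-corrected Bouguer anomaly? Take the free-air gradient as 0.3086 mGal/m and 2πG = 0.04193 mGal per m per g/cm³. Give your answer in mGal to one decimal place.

Free-air correction = 0.3086 × 1517.0 = 468.15 mGal
Free-air anomaly = 978132.61 − 978314.79 + (468.15) = 285.97 mGal
Bouguer slab correction = 0.04193 × 2.39 × 1517.0 = 152.02 mGal
Simple Bouguer anomaly = 285.97 − (152.02) = 133.95 mGal
Complete Bouguer anomaly = 133.95 + 2.56 = 136.51 mGal

136.5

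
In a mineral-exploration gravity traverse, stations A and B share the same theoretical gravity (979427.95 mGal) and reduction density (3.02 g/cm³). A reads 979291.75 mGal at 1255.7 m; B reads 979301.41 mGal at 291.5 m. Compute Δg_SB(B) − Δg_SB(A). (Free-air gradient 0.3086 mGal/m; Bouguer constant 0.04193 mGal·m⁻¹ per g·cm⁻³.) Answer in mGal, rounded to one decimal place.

Δg_SB(A) = 979291.75 − 979427.95 + 0.3086×1255.7 − 0.04193×3.02×1255.7 = 92.30 mGal
Δg_SB(B) = 979301.41 − 979427.95 + 0.3086×291.5 − 0.04193×3.02×291.5 = -73.50 mGal
Difference = -73.50 − (92.30) = -165.80 mGal

-165.8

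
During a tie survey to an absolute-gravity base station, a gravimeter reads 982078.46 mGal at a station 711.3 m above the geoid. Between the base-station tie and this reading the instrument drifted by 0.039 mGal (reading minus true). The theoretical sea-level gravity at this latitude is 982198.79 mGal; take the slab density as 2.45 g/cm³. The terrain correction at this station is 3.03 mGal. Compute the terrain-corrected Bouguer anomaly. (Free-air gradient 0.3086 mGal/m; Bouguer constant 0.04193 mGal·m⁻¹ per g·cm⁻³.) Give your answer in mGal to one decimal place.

Drift-corrected reading = 982078.46 − (0.039) = 982078.421 mGal
Free-air correction = 0.3086 × 711.3 = 219.51 mGal
Free-air anomaly = 982078.421 − 982198.79 + (219.51) = 99.141 mGal
Bouguer slab correction = 0.04193 × 2.45 × 711.3 = 73.07 mGal
Simple Bouguer anomaly = 99.141 − (73.07) = 26.071 mGal
Complete Bouguer anomaly = 26.071 + 3.03 = 29.101 mGal

29.1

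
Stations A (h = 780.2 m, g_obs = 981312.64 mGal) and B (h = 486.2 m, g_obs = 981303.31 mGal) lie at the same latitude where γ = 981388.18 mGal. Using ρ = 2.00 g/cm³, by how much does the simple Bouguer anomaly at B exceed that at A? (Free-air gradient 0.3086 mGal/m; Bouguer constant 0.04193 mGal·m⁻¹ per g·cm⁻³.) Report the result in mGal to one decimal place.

Δg_SB(A) = 981312.64 − 981388.18 + 0.3086×780.2 − 0.04193×2.00×780.2 = 99.80 mGal
Δg_SB(B) = 981303.31 − 981388.18 + 0.3086×486.2 − 0.04193×2.00×486.2 = 24.40 mGal
Difference = 24.40 − (99.80) = -75.40 mGal

-75.4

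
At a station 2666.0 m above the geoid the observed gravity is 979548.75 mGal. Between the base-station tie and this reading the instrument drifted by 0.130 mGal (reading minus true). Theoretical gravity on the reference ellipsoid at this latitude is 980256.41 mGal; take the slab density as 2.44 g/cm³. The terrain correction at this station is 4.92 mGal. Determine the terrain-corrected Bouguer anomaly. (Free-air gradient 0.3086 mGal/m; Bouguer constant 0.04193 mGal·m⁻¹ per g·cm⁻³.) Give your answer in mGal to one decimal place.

Drift-corrected reading = 979548.75 − (0.130) = 979548.620 mGal
Free-air correction = 0.3086 × 2666.0 = 822.73 mGal
Free-air anomaly = 979548.620 − 980256.41 + (822.73) = 114.940 mGal
Bouguer slab correction = 0.04193 × 2.44 × 2666.0 = 272.76 mGal
Simple Bouguer anomaly = 114.940 − (272.76) = -157.820 mGal
Complete Bouguer anomaly = -157.820 + 4.92 = -152.900 mGal

-152.9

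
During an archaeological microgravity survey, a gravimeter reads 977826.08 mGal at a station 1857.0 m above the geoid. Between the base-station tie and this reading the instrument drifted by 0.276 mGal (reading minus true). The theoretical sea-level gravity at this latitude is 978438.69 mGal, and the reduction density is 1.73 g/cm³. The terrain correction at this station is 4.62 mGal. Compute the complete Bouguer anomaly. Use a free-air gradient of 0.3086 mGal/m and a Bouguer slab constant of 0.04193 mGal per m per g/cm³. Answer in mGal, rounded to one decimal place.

Drift-corrected reading = 977826.08 − (0.276) = 977825.804 mGal
Free-air correction = 0.3086 × 1857.0 = 573.07 mGal
Free-air anomaly = 977825.804 − 978438.69 + (573.07) = -39.816 mGal
Bouguer slab correction = 0.04193 × 1.73 × 1857.0 = 134.70 mGal
Simple Bouguer anomaly = -39.816 − (134.70) = -174.516 mGal
Complete Bouguer anomaly = -174.516 + 4.62 = -169.896 mGal

-169.9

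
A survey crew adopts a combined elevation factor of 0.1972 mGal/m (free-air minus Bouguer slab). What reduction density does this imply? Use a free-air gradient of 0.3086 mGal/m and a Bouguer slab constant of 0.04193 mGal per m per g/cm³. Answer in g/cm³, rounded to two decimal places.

2.66

0.1972 = 0.3086 − 0.04193 × ρ
ρ = (0.3086 − 0.1972) / 0.04193 = 2.66 g/cm³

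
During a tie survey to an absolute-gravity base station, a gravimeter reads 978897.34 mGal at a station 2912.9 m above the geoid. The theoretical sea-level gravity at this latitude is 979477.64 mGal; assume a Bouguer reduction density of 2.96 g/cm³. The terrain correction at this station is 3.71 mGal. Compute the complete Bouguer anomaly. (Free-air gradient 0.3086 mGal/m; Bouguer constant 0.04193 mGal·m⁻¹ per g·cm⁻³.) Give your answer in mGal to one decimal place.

-39.2

Free-air correction = 0.3086 × 2912.9 = 898.92 mGal
Free-air anomaly = 978897.34 − 979477.64 + (898.92) = 318.62 mGal
Bouguer slab correction = 0.04193 × 2.96 × 2912.9 = 361.53 mGal
Simple Bouguer anomaly = 318.62 − (361.53) = -42.91 mGal
Complete Bouguer anomaly = -42.91 + 3.71 = -39.20 mGal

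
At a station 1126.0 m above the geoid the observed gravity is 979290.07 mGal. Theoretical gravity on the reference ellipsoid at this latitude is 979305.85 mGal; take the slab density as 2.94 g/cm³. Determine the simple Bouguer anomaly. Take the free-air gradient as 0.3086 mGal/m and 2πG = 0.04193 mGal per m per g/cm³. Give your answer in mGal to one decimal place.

Free-air correction = 0.3086 × 1126.0 = 347.48 mGal
Free-air anomaly = 979290.07 − 979305.85 + (347.48) = 331.70 mGal
Bouguer slab correction = 0.04193 × 2.94 × 1126.0 = 138.81 mGal
Simple Bouguer anomaly = 331.70 − (138.81) = 192.89 mGal

192.9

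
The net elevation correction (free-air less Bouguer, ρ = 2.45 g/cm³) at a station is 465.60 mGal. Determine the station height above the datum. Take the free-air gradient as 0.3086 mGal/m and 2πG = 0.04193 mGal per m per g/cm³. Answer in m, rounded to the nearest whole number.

Combined gradient = 0.3086 − 0.04193 × 2.45 = 0.2058715 mGal/m
h = 465.60 / 0.2058715 = 2261.60 m

2262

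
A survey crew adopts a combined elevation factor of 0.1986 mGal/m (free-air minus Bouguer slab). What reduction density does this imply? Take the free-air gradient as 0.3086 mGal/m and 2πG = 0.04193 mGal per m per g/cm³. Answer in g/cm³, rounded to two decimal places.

0.1986 = 0.3086 − 0.04193 × ρ
ρ = (0.3086 − 0.1986) / 0.04193 = 2.62 g/cm³

2.62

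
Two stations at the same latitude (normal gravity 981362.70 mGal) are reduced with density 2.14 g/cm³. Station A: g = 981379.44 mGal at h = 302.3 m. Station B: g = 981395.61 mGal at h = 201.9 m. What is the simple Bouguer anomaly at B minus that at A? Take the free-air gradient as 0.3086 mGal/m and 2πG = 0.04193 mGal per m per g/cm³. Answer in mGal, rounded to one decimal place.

Δg_SB(A) = 981379.44 − 981362.70 + 0.3086×302.3 − 0.04193×2.14×302.3 = 82.90 mGal
Δg_SB(B) = 981395.61 − 981362.70 + 0.3086×201.9 − 0.04193×2.14×201.9 = 77.10 mGal
Difference = 77.10 − (82.90) = -5.80 mGal

-5.8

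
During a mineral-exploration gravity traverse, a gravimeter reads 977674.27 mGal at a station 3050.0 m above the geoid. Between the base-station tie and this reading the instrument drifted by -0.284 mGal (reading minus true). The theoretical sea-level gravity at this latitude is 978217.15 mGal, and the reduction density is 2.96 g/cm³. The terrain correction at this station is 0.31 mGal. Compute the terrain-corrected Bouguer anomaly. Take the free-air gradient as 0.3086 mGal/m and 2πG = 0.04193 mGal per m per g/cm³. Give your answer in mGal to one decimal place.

Drift-corrected reading = 977674.27 − (-0.284) = 977674.554 mGal
Free-air correction = 0.3086 × 3050.0 = 941.23 mGal
Free-air anomaly = 977674.554 − 978217.15 + (941.23) = 398.634 mGal
Bouguer slab correction = 0.04193 × 2.96 × 3050.0 = 378.54 mGal
Simple Bouguer anomaly = 398.634 − (378.54) = 20.094 mGal
Complete Bouguer anomaly = 20.094 + 0.31 = 20.404 mGal

20.4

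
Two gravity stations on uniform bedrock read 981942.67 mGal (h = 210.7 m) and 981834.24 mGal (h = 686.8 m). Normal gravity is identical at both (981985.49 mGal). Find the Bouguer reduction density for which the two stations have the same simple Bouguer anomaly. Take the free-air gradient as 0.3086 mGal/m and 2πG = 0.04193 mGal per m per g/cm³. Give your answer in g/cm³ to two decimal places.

1.93

Δg_obs = 981834.24 − 981942.67 = -108.43 mGal over Δh = 686.8 − 210.7 = 476.1 m
Equal Bouguer anomalies ⇒ Δg_obs + (0.3086 − 0.04193ρ)·Δh = 0
0.3086 − 0.04193ρ = −Δg_obs/Δh = 0.22775
ρ = (0.3086 − 0.22775) / 0.04193 = 1.93 g/cm³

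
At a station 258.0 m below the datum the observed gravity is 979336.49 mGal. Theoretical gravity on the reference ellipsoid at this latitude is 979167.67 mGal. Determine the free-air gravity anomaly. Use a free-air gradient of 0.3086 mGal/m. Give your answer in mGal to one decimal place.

89.2

Free-air correction = 0.3086 × -258.0 = -79.62 mGal
Free-air anomaly = 979336.49 − 979167.67 + (-79.62) = 89.20 mGal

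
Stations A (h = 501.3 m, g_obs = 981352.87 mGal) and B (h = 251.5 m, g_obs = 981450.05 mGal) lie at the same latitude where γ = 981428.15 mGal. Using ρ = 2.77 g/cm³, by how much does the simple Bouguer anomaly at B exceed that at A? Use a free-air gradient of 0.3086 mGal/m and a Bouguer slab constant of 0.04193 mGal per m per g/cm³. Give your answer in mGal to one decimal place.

49.1

Δg_SB(A) = 981352.87 − 981428.15 + 0.3086×501.3 − 0.04193×2.77×501.3 = 21.20 mGal
Δg_SB(B) = 981450.05 − 981428.15 + 0.3086×251.5 − 0.04193×2.77×251.5 = 70.30 mGal
Difference = 70.30 − (21.20) = 49.10 mGal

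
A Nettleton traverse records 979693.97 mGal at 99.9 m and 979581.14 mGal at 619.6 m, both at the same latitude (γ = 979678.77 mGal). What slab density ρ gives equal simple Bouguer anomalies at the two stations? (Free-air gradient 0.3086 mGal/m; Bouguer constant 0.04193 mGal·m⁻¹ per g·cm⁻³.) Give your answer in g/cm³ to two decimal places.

2.18

Δg_obs = 979581.14 − 979693.97 = -112.83 mGal over Δh = 619.6 − 99.9 = 519.7 m
Equal Bouguer anomalies ⇒ Δg_obs + (0.3086 − 0.04193ρ)·Δh = 0
0.3086 − 0.04193ρ = −Δg_obs/Δh = 0.21711
ρ = (0.3086 − 0.21711) / 0.04193 = 2.18 g/cm³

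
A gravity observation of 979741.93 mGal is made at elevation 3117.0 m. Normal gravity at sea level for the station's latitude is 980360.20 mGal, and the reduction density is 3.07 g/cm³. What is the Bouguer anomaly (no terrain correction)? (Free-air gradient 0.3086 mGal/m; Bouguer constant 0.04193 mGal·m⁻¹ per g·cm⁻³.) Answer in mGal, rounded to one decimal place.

-57.6

Free-air correction = 0.3086 × 3117.0 = 961.91 mGal
Free-air anomaly = 979741.93 − 980360.20 + (961.91) = 343.64 mGal
Bouguer slab correction = 0.04193 × 3.07 × 3117.0 = 401.24 mGal
Simple Bouguer anomaly = 343.64 − (401.24) = -57.60 mGal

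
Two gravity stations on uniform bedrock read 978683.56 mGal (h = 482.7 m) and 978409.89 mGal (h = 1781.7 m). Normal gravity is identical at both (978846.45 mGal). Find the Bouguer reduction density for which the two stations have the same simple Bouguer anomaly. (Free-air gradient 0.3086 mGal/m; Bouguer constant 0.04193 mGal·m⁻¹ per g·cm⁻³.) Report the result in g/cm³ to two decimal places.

2.34

Δg_obs = 978409.89 − 978683.56 = -273.67 mGal over Δh = 1781.7 − 482.7 = 1299.0 m
Equal Bouguer anomalies ⇒ Δg_obs + (0.3086 − 0.04193ρ)·Δh = 0
0.3086 − 0.04193ρ = −Δg_obs/Δh = 0.21068
ρ = (0.3086 − 0.21068) / 0.04193 = 2.34 g/cm³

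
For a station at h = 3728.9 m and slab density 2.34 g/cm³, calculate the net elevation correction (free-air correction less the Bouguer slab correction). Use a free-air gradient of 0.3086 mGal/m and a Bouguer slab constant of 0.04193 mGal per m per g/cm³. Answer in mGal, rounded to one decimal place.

Combined gradient = 0.3086 − 0.04193 × 2.34 = 0.2104838 mGal/m
Combined elevation correction = 0.2104838 × 3728.9 = 784.9 mGal

784.9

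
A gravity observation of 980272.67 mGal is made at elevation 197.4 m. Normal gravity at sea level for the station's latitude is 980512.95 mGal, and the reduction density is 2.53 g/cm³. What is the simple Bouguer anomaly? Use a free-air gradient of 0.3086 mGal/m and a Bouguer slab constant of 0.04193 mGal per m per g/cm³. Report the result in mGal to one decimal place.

-200.3

Free-air correction = 0.3086 × 197.4 = 60.92 mGal
Free-air anomaly = 980272.67 − 980512.95 + (60.92) = -179.36 mGal
Bouguer slab correction = 0.04193 × 2.53 × 197.4 = 20.94 mGal
Simple Bouguer anomaly = -179.36 − (20.94) = -200.30 mGal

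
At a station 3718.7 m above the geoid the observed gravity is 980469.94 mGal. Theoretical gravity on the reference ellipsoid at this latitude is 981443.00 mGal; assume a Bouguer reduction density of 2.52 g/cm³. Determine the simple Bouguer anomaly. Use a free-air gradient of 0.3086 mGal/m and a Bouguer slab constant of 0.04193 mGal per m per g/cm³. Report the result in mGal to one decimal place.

-218.4

Free-air correction = 0.3086 × 3718.7 = 1147.59 mGal
Free-air anomaly = 980469.94 − 981443.00 + (1147.59) = 174.53 mGal
Bouguer slab correction = 0.04193 × 2.52 × 3718.7 = 392.93 mGal
Simple Bouguer anomaly = 174.53 − (392.93) = -218.40 mGal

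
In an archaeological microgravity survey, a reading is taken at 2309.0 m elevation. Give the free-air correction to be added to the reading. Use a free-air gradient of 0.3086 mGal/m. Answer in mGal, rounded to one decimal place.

712.6

Free-air correction = 0.3086 × 2309.0 = 712.6 mGal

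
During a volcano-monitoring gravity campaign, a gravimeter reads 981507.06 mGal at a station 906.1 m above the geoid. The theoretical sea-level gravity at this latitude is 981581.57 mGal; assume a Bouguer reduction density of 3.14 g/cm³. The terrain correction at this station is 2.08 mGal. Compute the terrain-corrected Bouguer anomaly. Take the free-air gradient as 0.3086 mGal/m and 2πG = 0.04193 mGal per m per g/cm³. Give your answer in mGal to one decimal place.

87.9

Free-air correction = 0.3086 × 906.1 = 279.62 mGal
Free-air anomaly = 981507.06 − 981581.57 + (279.62) = 205.11 mGal
Bouguer slab correction = 0.04193 × 3.14 × 906.1 = 119.30 mGal
Simple Bouguer anomaly = 205.11 − (119.30) = 85.81 mGal
Complete Bouguer anomaly = 85.81 + 2.08 = 87.89 mGal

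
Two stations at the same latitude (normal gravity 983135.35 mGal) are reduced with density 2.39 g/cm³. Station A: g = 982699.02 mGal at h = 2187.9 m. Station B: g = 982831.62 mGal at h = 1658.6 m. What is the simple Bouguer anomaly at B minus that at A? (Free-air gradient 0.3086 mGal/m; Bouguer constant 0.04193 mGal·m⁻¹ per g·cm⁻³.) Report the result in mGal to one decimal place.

22.3

Δg_SB(A) = 982699.02 − 983135.35 + 0.3086×2187.9 − 0.04193×2.39×2187.9 = 19.60 mGal
Δg_SB(B) = 982831.62 − 983135.35 + 0.3086×1658.6 − 0.04193×2.39×1658.6 = 41.90 mGal
Difference = 41.90 − (19.60) = 22.30 mGal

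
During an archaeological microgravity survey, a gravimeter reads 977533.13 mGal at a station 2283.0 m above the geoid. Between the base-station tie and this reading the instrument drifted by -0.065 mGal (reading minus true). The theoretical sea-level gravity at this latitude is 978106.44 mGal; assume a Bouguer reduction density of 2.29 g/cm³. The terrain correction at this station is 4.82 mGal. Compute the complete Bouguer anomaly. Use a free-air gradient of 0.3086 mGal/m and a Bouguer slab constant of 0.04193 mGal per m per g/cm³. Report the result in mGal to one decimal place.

Drift-corrected reading = 977533.13 − (-0.065) = 977533.195 mGal
Free-air correction = 0.3086 × 2283.0 = 704.53 mGal
Free-air anomaly = 977533.195 − 978106.44 + (704.53) = 131.285 mGal
Bouguer slab correction = 0.04193 × 2.29 × 2283.0 = 219.21 mGal
Simple Bouguer anomaly = 131.285 − (219.21) = -87.925 mGal
Complete Bouguer anomaly = -87.925 + 4.82 = -83.105 mGal

-83.1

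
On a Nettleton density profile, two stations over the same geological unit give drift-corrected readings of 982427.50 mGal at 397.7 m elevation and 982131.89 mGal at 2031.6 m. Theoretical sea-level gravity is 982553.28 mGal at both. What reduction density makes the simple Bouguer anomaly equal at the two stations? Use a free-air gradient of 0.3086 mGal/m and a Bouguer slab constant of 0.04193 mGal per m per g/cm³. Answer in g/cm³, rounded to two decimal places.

3.05

Δg_obs = 982131.89 − 982427.50 = -295.61 mGal over Δh = 2031.6 − 397.7 = 1633.9 m
Equal Bouguer anomalies ⇒ Δg_obs + (0.3086 − 0.04193ρ)·Δh = 0
0.3086 − 0.04193ρ = −Δg_obs/Δh = 0.18092
ρ = (0.3086 − 0.18092) / 0.04193 = 3.05 g/cm³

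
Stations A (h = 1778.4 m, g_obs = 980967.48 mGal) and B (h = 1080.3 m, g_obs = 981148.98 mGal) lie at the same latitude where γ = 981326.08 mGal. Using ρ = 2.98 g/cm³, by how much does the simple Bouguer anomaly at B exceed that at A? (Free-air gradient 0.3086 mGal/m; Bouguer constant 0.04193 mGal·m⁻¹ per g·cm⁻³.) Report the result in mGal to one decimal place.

Δg_SB(A) = 980967.48 − 981326.08 + 0.3086×1778.4 − 0.04193×2.98×1778.4 = -32.00 mGal
Δg_SB(B) = 981148.98 − 981326.08 + 0.3086×1080.3 − 0.04193×2.98×1080.3 = 21.30 mGal
Difference = 21.30 − (-32.00) = 53.30 mGal

53.3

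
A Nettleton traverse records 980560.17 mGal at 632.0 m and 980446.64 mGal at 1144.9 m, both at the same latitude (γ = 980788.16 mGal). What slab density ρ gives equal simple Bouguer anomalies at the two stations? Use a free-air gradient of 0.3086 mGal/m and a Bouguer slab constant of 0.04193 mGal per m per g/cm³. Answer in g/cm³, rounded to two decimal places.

Δg_obs = 980446.64 − 980560.17 = -113.53 mGal over Δh = 1144.9 − 632.0 = 512.9 m
Equal Bouguer anomalies ⇒ Δg_obs + (0.3086 − 0.04193ρ)·Δh = 0
0.3086 − 0.04193ρ = −Δg_obs/Δh = 0.22135
ρ = (0.3086 − 0.22135) / 0.04193 = 2.08 g/cm³

2.08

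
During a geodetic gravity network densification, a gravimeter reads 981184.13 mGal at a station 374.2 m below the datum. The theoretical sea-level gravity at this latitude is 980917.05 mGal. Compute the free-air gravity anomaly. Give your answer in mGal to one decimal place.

151.6

Free-air correction = 0.3086 × -374.2 = -115.48 mGal
Free-air anomaly = 981184.13 − 980917.05 + (-115.48) = 151.60 mGal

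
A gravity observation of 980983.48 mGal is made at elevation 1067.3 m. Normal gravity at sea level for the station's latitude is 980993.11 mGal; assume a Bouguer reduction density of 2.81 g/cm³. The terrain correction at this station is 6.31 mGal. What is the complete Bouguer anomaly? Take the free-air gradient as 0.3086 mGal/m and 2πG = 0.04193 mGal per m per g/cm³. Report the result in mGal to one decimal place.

Free-air correction = 0.3086 × 1067.3 = 329.37 mGal
Free-air anomaly = 980983.48 − 980993.11 + (329.37) = 319.74 mGal
Bouguer slab correction = 0.04193 × 2.81 × 1067.3 = 125.75 mGal
Simple Bouguer anomaly = 319.74 − (125.75) = 193.99 mGal
Complete Bouguer anomaly = 193.99 + 6.31 = 200.30 mGal

200.3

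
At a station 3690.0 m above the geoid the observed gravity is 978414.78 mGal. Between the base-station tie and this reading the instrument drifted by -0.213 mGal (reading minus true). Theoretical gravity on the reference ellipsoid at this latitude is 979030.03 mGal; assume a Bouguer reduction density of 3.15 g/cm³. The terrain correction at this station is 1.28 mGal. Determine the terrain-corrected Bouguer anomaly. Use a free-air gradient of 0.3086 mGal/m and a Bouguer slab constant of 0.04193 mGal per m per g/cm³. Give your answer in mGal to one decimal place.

37.6

Drift-corrected reading = 978414.78 − (-0.213) = 978414.993 mGal
Free-air correction = 0.3086 × 3690.0 = 1138.73 mGal
Free-air anomaly = 978414.993 − 979030.03 + (1138.73) = 523.693 mGal
Bouguer slab correction = 0.04193 × 3.15 × 3690.0 = 487.37 mGal
Simple Bouguer anomaly = 523.693 − (487.37) = 36.323 mGal
Complete Bouguer anomaly = 36.323 + 1.28 = 37.603 mGal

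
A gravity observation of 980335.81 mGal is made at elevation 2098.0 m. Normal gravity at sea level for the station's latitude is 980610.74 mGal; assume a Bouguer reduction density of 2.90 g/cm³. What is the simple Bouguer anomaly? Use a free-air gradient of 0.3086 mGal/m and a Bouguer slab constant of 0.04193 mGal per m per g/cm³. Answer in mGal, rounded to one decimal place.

117.4

Free-air correction = 0.3086 × 2098.0 = 647.44 mGal
Free-air anomaly = 980335.81 − 980610.74 + (647.44) = 372.51 mGal
Bouguer slab correction = 0.04193 × 2.90 × 2098.0 = 255.11 mGal
Simple Bouguer anomaly = 372.51 − (255.11) = 117.40 mGal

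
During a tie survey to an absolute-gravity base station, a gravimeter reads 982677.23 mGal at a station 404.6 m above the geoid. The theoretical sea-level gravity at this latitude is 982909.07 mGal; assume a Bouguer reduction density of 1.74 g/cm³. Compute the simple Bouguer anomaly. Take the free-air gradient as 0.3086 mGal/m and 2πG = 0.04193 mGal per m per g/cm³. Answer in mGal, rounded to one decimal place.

-136.5

Free-air correction = 0.3086 × 404.6 = 124.86 mGal
Free-air anomaly = 982677.23 − 982909.07 + (124.86) = -106.98 mGal
Bouguer slab correction = 0.04193 × 1.74 × 404.6 = 29.52 mGal
Simple Bouguer anomaly = -106.98 − (29.52) = -136.50 mGal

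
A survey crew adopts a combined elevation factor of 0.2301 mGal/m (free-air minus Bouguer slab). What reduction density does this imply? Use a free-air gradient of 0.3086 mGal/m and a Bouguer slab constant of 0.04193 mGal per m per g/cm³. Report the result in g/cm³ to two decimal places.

1.87

0.2301 = 0.3086 − 0.04193 × ρ
ρ = (0.3086 − 0.2301) / 0.04193 = 1.87 g/cm³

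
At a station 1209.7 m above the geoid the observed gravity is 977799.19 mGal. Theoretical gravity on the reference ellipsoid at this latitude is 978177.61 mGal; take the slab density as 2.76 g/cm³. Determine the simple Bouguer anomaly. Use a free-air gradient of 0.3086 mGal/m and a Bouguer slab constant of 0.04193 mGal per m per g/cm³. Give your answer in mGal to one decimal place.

-145.1

Free-air correction = 0.3086 × 1209.7 = 373.31 mGal
Free-air anomaly = 977799.19 − 978177.61 + (373.31) = -5.11 mGal
Bouguer slab correction = 0.04193 × 2.76 × 1209.7 = 139.99 mGal
Simple Bouguer anomaly = -5.11 − (139.99) = -145.10 mGal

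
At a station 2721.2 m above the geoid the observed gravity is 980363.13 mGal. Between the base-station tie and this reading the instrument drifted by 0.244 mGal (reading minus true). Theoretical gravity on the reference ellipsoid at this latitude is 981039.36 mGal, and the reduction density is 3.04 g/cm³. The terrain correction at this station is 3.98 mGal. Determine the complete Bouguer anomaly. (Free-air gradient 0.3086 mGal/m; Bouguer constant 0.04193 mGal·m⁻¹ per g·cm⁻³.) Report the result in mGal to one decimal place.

-179.6

Drift-corrected reading = 980363.13 − (0.244) = 980362.886 mGal
Free-air correction = 0.3086 × 2721.2 = 839.76 mGal
Free-air anomaly = 980362.886 − 981039.36 + (839.76) = 163.286 mGal
Bouguer slab correction = 0.04193 × 3.04 × 2721.2 = 346.86 mGal
Simple Bouguer anomaly = 163.286 − (346.86) = -183.574 mGal
Complete Bouguer anomaly = -183.574 + 3.98 = -179.594 mGal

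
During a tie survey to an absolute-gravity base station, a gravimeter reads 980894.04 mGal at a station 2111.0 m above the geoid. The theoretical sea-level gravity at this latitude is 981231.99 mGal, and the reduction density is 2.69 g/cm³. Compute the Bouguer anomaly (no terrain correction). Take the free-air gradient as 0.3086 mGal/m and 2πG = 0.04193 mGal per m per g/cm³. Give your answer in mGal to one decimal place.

75.4

Free-air correction = 0.3086 × 2111.0 = 651.45 mGal
Free-air anomaly = 980894.04 − 981231.99 + (651.45) = 313.50 mGal
Bouguer slab correction = 0.04193 × 2.69 × 2111.0 = 238.10 mGal
Simple Bouguer anomaly = 313.50 − (238.10) = 75.40 mGal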